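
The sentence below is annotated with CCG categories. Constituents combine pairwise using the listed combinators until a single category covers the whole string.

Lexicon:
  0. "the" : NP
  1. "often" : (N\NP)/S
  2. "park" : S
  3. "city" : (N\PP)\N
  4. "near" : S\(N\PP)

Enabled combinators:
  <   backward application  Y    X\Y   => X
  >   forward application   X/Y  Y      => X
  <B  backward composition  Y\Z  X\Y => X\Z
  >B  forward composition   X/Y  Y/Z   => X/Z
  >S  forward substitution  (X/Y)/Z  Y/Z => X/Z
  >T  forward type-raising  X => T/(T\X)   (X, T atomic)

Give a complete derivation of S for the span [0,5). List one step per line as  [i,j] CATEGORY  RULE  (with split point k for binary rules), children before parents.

[0,1] NP  lex  "the"
[1,2] (N\NP)/S  lex  "often"
[2,3] S  lex  "park"
[1,3] N\NP  >  k=2
[3,4] (N\PP)\N  lex  "city"
[4,5] S\(N\PP)  lex  "near"
[3,5] S\N  <B  k=4
[1,5] S\NP  <B  k=3
[0,5] S  <  k=1

[0,5] S   <
  [0,1] "the" : NP
  [1,5] S\NP   <B
    [1,3] N\NP   >
      [1,2] "often" : (N\NP)/S
      [2,3] "park" : S
    [3,5] S\N   <B
      [3,4] "city" : (N\PP)\N
      [4,5] "near" : S\(N\PP)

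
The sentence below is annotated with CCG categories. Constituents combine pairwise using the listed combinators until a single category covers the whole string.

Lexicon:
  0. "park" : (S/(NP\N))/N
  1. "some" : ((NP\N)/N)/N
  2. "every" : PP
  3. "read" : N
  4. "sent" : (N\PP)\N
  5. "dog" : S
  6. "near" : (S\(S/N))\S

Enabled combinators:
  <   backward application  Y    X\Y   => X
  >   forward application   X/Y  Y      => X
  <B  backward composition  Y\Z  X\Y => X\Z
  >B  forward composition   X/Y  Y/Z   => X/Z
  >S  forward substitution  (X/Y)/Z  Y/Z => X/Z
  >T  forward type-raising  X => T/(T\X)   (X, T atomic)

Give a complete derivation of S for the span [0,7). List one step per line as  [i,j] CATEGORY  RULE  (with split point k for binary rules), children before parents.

[0,7] S   <
  [0,5] S/N   >S
    [0,1] "park" : (S/(NP\N))/N
    [1,5] (NP\N)/N   >
      [1,2] "some" : ((NP\N)/N)/N
      [2,5] N   <
        [2,3] "every" : PP
        [3,5] N\PP   <
          [3,4] "read" : N
          [4,5] "sent" : (N\PP)\N
  [5,7] S\(S/N)   <
    [5,6] "dog" : S
    [6,7] "near" : (S\(S/N))\S

[0,1] (S/(NP\N))/N  lex  "park"
[1,2] ((NP\N)/N)/N  lex  "some"
[2,3] PP  lex  "every"
[3,4] N  lex  "read"
[4,5] (N\PP)\N  lex  "sent"
[3,5] N\PP  <  k=4
[2,5] N  <  k=3
[1,5] (NP\N)/N  >  k=2
[0,5] S/N  >S  k=1
[5,6] S  lex  "dog"
[6,7] (S\(S/N))\S  lex  "near"
[5,7] S\(S/N)  <  k=6
[0,7] S  <  k=5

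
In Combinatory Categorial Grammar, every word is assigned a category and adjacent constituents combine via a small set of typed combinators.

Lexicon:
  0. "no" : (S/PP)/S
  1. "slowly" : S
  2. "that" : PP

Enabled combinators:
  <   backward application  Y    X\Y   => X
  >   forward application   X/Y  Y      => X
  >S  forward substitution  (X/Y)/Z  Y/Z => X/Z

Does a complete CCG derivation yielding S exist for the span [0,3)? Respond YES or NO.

[0,3] S   >
  [0,2] S/PP   >
    [0,1] "no" : (S/PP)/S
    [1,2] "slowly" : S
  [2,3] "that" : PP

YES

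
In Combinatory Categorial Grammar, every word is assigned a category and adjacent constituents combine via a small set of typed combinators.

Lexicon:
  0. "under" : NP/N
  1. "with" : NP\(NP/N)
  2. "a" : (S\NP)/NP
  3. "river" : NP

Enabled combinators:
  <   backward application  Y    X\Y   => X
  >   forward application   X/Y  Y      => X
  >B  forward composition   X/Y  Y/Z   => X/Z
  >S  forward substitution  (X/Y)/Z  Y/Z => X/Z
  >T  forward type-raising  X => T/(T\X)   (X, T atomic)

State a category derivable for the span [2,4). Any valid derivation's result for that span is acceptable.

[0,4] S   <
  [0,2] NP   <
    [0,1] "under" : NP/N
    [1,2] "with" : NP\(NP/N)
  [2,4] S\NP   >
    [2,3] "a" : (S\NP)/NP
    [3,4] "river" : NP

S\NP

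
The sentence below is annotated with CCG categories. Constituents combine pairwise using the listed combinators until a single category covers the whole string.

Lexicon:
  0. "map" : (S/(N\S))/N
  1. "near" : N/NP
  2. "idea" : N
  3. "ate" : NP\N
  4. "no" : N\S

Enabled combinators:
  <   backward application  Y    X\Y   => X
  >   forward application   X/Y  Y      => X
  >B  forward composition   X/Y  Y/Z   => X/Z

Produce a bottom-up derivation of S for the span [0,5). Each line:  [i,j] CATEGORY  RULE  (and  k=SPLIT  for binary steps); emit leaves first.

[0,5] S   >
  [0,4] S/(N\S)   >
    [0,1] "map" : (S/(N\S))/N
    [1,4] N   >
      [1,2] "near" : N/NP
      [2,4] NP   <
        [2,3] "idea" : N
        [3,4] "ate" : NP\N
  [4,5] "no" : N\S

[0,1] (S/(N\S))/N  lex  "map"
[1,2] N/NP  lex  "near"
[2,3] N  lex  "idea"
[3,4] NP\N  lex  "ate"
[2,4] NP  <  k=3
[1,4] N  >  k=2
[0,4] S/(N\S)  >  k=1
[4,5] N\S  lex  "no"
[0,5] S  >  k=4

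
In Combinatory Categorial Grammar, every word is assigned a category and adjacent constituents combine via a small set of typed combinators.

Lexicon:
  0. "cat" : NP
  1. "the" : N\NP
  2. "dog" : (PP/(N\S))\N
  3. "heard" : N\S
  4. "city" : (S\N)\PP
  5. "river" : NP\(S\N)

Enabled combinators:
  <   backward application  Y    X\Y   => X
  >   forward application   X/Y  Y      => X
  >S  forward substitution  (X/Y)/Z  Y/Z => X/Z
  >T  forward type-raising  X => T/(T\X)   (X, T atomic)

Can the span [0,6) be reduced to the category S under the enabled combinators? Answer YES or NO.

NP N\NP (PP/(N\S))\N N\S (S\N)\PP NP\(S\N)
CKY chart[0,6] = {N/(N\NP), NP, NP/(NP\NP), PP/(PP\NP), S/(S\NP)}; S ∉ chart

NO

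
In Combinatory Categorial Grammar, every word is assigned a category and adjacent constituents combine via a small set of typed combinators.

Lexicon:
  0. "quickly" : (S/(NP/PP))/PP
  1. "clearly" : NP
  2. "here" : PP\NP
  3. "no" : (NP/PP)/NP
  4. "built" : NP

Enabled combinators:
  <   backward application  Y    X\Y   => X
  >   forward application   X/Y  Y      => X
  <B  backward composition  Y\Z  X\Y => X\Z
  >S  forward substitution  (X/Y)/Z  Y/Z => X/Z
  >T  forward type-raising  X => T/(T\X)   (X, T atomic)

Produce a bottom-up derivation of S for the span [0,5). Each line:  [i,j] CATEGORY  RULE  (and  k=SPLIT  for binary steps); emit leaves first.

[0,1] (S/(NP/PP))/PP  lex  "quickly"
[1,2] NP  lex  "clearly"
[1,2] PP/(PP\NP)  >T
[2,3] PP\NP  lex  "here"
[1,3] PP  >  k=2
[0,3] S/(NP/PP)  >  k=1
[3,4] (NP/PP)/NP  lex  "no"
[4,5] NP  lex  "built"
[3,5] NP/PP  >  k=4
[0,5] S  >  k=3

[0,5] S   >
  [0,3] S/(NP/PP)   >
    [0,1] "quickly" : (S/(NP/PP))/PP
    [1,3] PP   >
      [1,2] PP/(PP\NP)   >T
        [1,2] "clearly" : NP
      [2,3] "here" : PP\NP
  [3,5] NP/PP   >
    [3,4] "no" : (NP/PP)/NP
    [4,5] "built" : NP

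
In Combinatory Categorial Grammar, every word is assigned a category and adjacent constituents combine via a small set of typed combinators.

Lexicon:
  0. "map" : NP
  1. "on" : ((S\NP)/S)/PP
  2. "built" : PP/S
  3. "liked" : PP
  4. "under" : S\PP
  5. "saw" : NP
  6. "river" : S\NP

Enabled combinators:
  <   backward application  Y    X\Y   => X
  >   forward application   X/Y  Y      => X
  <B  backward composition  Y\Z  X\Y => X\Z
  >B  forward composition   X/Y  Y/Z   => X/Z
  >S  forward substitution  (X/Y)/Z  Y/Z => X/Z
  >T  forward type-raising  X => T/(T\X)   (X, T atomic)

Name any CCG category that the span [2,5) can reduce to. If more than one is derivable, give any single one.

PP

[0,7] S   >
  [0,1] S/(S\NP)   >T
    [0,1] "map" : NP
  [1,7] S\NP   >
    [1,5] (S\NP)/S   >
      [1,2] "on" : ((S\NP)/S)/PP
      [2,5] PP   >
        [2,3] "built" : PP/S
        [3,5] S   >
          [3,4] S/(S\PP)   >T
            [3,4] "liked" : PP
          [4,5] "under" : S\PP
    [5,7] S   <
      [5,6] "saw" : NP
      [6,7] "river" : S\NP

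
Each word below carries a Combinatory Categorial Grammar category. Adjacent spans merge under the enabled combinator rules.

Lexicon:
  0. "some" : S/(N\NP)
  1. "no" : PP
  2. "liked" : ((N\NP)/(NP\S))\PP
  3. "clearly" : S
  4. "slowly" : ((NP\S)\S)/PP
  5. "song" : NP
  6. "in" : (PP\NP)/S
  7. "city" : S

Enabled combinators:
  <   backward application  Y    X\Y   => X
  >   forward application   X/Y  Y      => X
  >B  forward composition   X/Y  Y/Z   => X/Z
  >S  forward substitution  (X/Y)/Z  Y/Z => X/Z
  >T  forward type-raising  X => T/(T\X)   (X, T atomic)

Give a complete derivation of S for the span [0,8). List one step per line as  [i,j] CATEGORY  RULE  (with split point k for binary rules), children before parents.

[0,8] S   >
  [0,1] "some" : S/(N\NP)
  [1,8] N\NP   >
    [1,3] (N\NP)/(NP\S)   <
      [1,2] "no" : PP
      [2,3] "liked" : ((N\NP)/(NP\S))\PP
    [3,8] NP\S   <
      [3,4] "clearly" : S
      [4,8] (NP\S)\S   >
        [4,5] "slowly" : ((NP\S)\S)/PP
        [5,8] PP   >
          [5,6] PP/(PP\NP)   >T
            [5,6] "song" : NP
          [6,8] PP\NP   >
            [6,7] "in" : (PP\NP)/S
            [7,8] "city" : S

[0,1] S/(N\NP)  lex  "some"
[1,2] PP  lex  "no"
[2,3] ((N\NP)/(NP\S))\PP  lex  "liked"
[1,3] (N\NP)/(NP\S)  <  k=2
[3,4] S  lex  "clearly"
[4,5] ((NP\S)\S)/PP  lex  "slowly"
[5,6] NP  lex  "song"
[5,6] PP/(PP\NP)  >T
[6,7] (PP\NP)/S  lex  "in"
[7,8] S  lex  "city"
[6,8] PP\NP  >  k=7
[5,8] PP  >  k=6
[4,8] (NP\S)\S  >  k=5
[3,8] NP\S  <  k=4
[1,8] N\NP  >  k=3
[0,8] S  >  k=1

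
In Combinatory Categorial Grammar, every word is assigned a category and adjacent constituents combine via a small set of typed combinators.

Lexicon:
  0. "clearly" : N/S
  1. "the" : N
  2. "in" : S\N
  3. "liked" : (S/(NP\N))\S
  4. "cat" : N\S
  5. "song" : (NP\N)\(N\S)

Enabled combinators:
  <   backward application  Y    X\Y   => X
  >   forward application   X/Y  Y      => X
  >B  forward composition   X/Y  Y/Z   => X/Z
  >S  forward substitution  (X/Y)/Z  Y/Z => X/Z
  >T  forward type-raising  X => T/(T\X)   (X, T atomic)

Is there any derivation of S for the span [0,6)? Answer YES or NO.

N/S N S\N (S/(NP\N))\S N\S (NP\N)\(N\S)
CKY chart[0,6] = {N, N/(N\N), N/(S\S), NP/(NP\N), PP/(PP\N), S/(S\N)}; S ∉ chart

NO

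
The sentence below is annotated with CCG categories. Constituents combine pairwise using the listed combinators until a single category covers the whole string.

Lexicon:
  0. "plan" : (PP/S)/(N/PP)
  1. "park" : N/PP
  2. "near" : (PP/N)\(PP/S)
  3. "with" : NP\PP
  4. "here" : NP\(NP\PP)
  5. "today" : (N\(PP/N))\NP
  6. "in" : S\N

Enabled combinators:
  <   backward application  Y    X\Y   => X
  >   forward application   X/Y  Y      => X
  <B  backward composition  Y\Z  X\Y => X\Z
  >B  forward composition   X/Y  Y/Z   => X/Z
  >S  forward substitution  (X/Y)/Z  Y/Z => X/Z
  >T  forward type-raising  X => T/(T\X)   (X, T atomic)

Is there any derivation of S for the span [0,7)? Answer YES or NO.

[0,7] S   <
  [0,6] N   <
    [0,3] PP/N   <
      [0,2] PP/S   >
        [0,1] "plan" : (PP/S)/(N/PP)
        [1,2] "park" : N/PP
      [2,3] "near" : (PP/N)\(PP/S)
    [3,6] N\(PP/N)   <
      [3,5] NP   <
        [3,4] "with" : NP\PP
        [4,5] "here" : NP\(NP\PP)
      [5,6] "today" : (N\(PP/N))\NP
  [6,7] "in" : S\N

YES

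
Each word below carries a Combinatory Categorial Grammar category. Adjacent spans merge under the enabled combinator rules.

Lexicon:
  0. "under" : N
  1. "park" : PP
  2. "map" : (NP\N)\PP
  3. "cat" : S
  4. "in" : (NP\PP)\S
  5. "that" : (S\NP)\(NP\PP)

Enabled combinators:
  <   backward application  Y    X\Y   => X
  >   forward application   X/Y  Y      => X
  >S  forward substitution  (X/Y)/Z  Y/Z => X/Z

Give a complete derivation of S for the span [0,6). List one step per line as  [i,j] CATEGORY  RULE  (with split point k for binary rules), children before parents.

[0,1] N  lex  "under"
[1,2] PP  lex  "park"
[2,3] (NP\N)\PP  lex  "map"
[1,3] NP\N  <  k=2
[0,3] NP  <  k=1
[3,4] S  lex  "cat"
[4,5] (NP\PP)\S  lex  "in"
[3,5] NP\PP  <  k=4
[5,6] (S\NP)\(NP\PP)  lex  "that"
[3,6] S\NP  <  k=5
[0,6] S  <  k=3

[0,6] S   <
  [0,3] NP   <
    [0,1] "under" : N
    [1,3] NP\N   <
      [1,2] "park" : PP
      [2,3] "map" : (NP\N)\PP
  [3,6] S\NP   <
    [3,5] NP\PP   <
      [3,4] "cat" : S
      [4,5] "in" : (NP\PP)\S
    [5,6] "that" : (S\NP)\(NP\PP)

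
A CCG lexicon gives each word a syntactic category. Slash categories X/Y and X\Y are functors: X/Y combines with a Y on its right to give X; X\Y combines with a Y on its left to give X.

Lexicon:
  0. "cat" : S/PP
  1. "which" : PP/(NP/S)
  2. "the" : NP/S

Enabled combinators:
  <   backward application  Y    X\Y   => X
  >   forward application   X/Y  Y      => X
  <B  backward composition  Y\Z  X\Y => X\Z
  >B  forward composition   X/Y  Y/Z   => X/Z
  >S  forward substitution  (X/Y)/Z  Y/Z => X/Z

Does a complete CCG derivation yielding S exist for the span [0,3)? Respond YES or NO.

[0,3] S   >
  [0,1] "cat" : S/PP
  [1,3] PP   >
    [1,2] "which" : PP/(NP/S)
    [2,3] "the" : NP/S

YES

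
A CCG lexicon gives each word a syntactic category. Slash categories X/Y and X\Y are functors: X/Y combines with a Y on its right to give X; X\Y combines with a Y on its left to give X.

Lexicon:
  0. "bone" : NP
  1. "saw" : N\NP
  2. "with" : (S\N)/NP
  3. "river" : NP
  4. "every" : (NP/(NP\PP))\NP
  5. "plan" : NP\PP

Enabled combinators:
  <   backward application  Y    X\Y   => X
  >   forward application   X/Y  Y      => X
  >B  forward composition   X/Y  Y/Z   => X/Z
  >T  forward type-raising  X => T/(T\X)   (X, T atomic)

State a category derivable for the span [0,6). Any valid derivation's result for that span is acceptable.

[0,6] S   <
  [0,2] N   <
    [0,1] "bone" : NP
    [1,2] "saw" : N\NP
  [2,6] S\N   >
    [2,3] "with" : (S\N)/NP
    [3,6] NP   >
      [3,5] NP/(NP\PP)   <
        [3,4] "river" : NP
        [4,5] "every" : (NP/(NP\PP))\NP
      [5,6] "plan" : NP\PP

S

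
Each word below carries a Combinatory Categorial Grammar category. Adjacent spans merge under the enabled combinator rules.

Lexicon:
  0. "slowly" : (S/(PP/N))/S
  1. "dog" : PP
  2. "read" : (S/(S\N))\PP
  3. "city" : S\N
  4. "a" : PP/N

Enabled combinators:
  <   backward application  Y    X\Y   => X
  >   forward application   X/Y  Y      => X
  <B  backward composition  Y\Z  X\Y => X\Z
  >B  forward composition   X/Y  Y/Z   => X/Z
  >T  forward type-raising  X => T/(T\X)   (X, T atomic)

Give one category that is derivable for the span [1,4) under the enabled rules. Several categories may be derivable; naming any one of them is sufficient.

S

[0,5] S   >
  [0,4] S/(PP/N)   >
    [0,1] "slowly" : (S/(PP/N))/S
    [1,4] S   >
      [1,3] S/(S\N)   <
        [1,2] "dog" : PP
        [2,3] "read" : (S/(S\N))\PP
      [3,4] "city" : S\N
  [4,5] "a" : PP/N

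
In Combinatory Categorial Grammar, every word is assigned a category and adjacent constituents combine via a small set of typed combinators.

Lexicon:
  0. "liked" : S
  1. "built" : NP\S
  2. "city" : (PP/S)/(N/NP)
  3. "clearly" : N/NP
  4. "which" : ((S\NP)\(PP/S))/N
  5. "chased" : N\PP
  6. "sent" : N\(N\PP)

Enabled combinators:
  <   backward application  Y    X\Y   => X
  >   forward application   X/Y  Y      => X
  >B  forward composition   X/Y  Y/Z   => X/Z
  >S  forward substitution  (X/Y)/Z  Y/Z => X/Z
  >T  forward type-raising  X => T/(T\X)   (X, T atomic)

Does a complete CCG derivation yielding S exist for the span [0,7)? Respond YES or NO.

YES

[0,7] S   <
  [0,2] NP   >
    [0,1] NP/(NP\S)   >T
      [0,1] "liked" : S
    [1,2] "built" : NP\S
  [2,7] S\NP   <
    [2,4] PP/S   >
      [2,3] "city" : (PP/S)/(N/NP)
      [3,4] "clearly" : N/NP
    [4,7] (S\NP)\(PP/S)   >
      [4,5] "which" : ((S\NP)\(PP/S))/N
      [5,7] N   <
        [5,6] "chased" : N\PP
        [6,7] "sent" : N\(N\PP)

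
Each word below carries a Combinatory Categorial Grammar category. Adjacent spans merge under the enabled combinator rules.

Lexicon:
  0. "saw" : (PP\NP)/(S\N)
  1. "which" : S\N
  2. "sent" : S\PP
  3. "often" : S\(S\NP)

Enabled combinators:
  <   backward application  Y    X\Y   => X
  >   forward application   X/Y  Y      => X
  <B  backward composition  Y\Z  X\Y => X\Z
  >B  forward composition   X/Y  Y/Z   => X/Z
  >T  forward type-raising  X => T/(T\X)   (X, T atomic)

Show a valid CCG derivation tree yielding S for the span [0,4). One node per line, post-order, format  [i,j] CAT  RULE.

[0,1] (PP\NP)/(S\N)  lex  "saw"
[1,2] S\N  lex  "which"
[0,2] PP\NP  >  k=1
[2,3] S\PP  lex  "sent"
[0,3] S\NP  <B  k=2
[3,4] S\(S\NP)  lex  "often"
[0,4] S  <  k=3

[0,4] S   <
  [0,3] S\NP   <B
    [0,2] PP\NP   >
      [0,1] "saw" : (PP\NP)/(S\N)
      [1,2] "which" : S\N
    [2,3] "sent" : S\PP
  [3,4] "often" : S\(S\NP)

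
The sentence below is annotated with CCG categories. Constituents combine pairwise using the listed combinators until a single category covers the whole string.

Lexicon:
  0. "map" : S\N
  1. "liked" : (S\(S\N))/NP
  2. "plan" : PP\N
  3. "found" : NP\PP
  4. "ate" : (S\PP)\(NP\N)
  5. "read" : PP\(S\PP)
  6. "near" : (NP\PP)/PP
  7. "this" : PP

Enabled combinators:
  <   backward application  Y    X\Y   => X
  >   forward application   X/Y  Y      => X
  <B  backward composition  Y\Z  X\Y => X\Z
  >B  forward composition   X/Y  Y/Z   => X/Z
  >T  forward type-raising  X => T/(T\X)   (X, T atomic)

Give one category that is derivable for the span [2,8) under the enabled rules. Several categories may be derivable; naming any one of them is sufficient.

NP

[0,8] S   <
  [0,1] "map" : S\N
  [1,8] S\(S\N)   >
    [1,2] "liked" : (S\(S\N))/NP
    [2,8] NP   <
      [2,6] PP   <
        [2,5] S\PP   <
          [2,4] NP\N   <B
            [2,3] "plan" : PP\N
            [3,4] "found" : NP\PP
          [4,5] "ate" : (S\PP)\(NP\N)
        [5,6] "read" : PP\(S\PP)
      [6,8] NP\PP   >
        [6,7] "near" : (NP\PP)/PP
        [7,8] "this" : PP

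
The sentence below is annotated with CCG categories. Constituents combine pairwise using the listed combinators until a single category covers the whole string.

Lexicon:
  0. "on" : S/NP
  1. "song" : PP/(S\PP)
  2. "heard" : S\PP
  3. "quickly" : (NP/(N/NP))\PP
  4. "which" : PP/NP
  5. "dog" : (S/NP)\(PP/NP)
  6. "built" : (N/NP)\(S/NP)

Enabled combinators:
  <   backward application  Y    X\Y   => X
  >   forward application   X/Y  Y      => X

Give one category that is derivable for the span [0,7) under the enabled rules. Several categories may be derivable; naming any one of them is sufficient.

[0,7] S   >
  [0,1] "on" : S/NP
  [1,7] NP   >
    [1,4] NP/(N/NP)   <
      [1,3] PP   >
        [1,2] "song" : PP/(S\PP)
        [2,3] "heard" : S\PP
      [3,4] "quickly" : (NP/(N/NP))\PP
    [4,7] N/NP   <
      [4,6] S/NP   <
        [4,5] "which" : PP/NP
        [5,6] "dog" : (S/NP)\(PP/NP)
      [6,7] "built" : (N/NP)\(S/NP)

S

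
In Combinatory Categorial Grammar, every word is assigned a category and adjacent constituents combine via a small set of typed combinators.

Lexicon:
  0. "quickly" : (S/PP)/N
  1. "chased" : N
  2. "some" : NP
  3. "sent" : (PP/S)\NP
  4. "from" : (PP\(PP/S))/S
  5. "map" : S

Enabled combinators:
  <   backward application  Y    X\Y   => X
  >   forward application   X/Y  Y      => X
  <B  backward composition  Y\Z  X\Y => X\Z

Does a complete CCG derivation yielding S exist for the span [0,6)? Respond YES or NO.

YES

[0,6] S   >
  [0,2] S/PP   >
    [0,1] "quickly" : (S/PP)/N
    [1,2] "chased" : N
  [2,6] PP   <
    [2,4] PP/S   <
      [2,3] "some" : NP
      [3,4] "sent" : (PP/S)\NP
    [4,6] PP\(PP/S)   >
      [4,5] "from" : (PP\(PP/S))/S
      [5,6] "map" : S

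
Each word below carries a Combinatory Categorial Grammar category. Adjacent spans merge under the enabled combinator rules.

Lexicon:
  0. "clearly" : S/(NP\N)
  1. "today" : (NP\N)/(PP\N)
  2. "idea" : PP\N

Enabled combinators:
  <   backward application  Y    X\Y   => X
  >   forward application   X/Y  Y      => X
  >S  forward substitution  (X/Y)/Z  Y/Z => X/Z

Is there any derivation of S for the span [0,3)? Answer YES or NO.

YES

[0,3] S   >
  [0,1] "clearly" : S/(NP\N)
  [1,3] NP\N   >
    [1,2] "today" : (NP\N)/(PP\N)
    [2,3] "idea" : PP\N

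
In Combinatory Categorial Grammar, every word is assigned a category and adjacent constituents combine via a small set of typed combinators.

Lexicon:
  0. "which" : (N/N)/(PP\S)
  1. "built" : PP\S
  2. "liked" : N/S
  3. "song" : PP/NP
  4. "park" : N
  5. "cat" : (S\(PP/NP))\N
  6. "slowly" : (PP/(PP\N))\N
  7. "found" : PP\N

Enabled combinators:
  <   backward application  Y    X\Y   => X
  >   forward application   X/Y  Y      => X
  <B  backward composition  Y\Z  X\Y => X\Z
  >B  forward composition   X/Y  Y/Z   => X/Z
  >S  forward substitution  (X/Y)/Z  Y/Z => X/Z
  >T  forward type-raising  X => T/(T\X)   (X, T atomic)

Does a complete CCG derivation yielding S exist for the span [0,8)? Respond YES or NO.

(N/N)/(PP\S) PP\S N/S PP/NP N (S\(PP/NP))\N (PP/(PP\N))\N PP\N
CKY chart[0,8] = {N/(N\PP), NP/(NP\PP), PP, PP/(PP\PP), S/(S\PP)}; S ∉ chart

NO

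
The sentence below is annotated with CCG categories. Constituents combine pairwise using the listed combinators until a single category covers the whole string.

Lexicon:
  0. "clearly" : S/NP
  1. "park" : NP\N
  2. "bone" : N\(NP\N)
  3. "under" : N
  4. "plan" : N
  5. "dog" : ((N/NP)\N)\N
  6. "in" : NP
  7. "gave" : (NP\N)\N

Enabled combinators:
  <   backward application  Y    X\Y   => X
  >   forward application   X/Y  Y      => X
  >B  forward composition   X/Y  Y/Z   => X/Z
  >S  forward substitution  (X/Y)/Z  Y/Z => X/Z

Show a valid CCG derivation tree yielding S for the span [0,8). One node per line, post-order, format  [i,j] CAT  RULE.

[0,8] S   >
  [0,1] "clearly" : S/NP
  [1,8] NP   <
    [1,3] N   <
      [1,2] "park" : NP\N
      [2,3] "bone" : N\(NP\N)
    [3,8] NP\N   <
      [3,7] N   >
        [3,6] N/NP   <
          [3,4] "under" : N
          [4,6] (N/NP)\N   <
            [4,5] "plan" : N
            [5,6] "dog" : ((N/NP)\N)\N
        [6,7] "in" : NP
      [7,8] "gave" : (NP\N)\N

[0,1] S/NP  lex  "clearly"
[1,2] NP\N  lex  "park"
[2,3] N\(NP\N)  lex  "bone"
[1,3] N  <  k=2
[3,4] N  lex  "under"
[4,5] N  lex  "plan"
[5,6] ((N/NP)\N)\N  lex  "dog"
[4,6] (N/NP)\N  <  k=5
[3,6] N/NP  <  k=4
[6,7] NP  lex  "in"
[3,7] N  >  k=6
[7,8] (NP\N)\N  lex  "gave"
[3,8] NP\N  <  k=7
[1,8] NP  <  k=3
[0,8] S  >  k=1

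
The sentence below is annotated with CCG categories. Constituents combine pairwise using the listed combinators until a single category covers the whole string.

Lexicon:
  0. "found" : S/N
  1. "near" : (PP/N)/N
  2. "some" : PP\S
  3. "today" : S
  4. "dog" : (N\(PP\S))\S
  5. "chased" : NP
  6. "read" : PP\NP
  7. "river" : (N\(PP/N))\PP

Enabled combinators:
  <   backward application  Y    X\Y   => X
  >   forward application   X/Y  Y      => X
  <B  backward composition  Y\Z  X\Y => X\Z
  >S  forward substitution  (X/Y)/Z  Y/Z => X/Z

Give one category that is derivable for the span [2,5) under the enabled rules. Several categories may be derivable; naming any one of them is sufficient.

N

[0,8] S   >
  [0,1] "found" : S/N
  [1,8] N   <
    [1,5] PP/N   >
      [1,2] "near" : (PP/N)/N
      [2,5] N   <
        [2,3] "some" : PP\S
        [3,5] N\(PP\S)   <
          [3,4] "today" : S
          [4,5] "dog" : (N\(PP\S))\S
    [5,8] N\(PP/N)   <
      [5,7] PP   <
        [5,6] "chased" : NP
        [6,7] "read" : PP\NP
      [7,8] "river" : (N\(PP/N))\PP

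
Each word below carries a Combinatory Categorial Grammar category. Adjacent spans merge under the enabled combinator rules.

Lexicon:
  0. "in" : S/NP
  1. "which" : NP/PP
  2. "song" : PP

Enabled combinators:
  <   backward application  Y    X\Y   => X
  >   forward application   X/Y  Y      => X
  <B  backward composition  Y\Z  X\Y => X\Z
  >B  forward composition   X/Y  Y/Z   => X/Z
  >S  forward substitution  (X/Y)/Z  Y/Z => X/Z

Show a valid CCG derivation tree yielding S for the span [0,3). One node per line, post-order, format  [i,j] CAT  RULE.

[0,3] S   >
  [0,1] "in" : S/NP
  [1,3] NP   >
    [1,2] "which" : NP/PP
    [2,3] "song" : PP

[0,1] S/NP  lex  "in"
[1,2] NP/PP  lex  "which"
[2,3] PP  lex  "song"
[1,3] NP  >  k=2
[0,3] S  >  k=1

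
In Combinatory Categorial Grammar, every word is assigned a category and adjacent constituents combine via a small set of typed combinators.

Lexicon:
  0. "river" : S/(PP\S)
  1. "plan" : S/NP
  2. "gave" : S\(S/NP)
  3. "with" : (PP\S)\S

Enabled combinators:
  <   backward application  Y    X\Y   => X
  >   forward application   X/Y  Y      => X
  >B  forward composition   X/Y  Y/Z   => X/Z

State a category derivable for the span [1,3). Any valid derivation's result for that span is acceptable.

[0,4] S   >
  [0,1] "river" : S/(PP\S)
  [1,4] PP\S   <
    [1,3] S   <
      [1,2] "plan" : S/NP
      [2,3] "gave" : S\(S/NP)
    [3,4] "with" : (PP\S)\S

S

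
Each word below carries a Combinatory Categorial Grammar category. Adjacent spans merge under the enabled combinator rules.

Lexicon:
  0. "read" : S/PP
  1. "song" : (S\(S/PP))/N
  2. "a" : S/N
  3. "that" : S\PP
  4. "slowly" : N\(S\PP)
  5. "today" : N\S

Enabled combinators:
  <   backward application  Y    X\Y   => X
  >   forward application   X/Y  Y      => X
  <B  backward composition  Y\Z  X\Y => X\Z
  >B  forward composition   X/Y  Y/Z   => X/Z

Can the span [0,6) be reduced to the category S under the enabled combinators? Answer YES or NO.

[0,6] S   <
  [0,1] "read" : S/PP
  [1,6] S\(S/PP)   >
    [1,2] "song" : (S\(S/PP))/N
    [2,6] N   <
      [2,5] S   >
        [2,3] "a" : S/N
        [3,5] N   <
          [3,4] "that" : S\PP
          [4,5] "slowly" : N\(S\PP)
      [5,6] "today" : N\S

YES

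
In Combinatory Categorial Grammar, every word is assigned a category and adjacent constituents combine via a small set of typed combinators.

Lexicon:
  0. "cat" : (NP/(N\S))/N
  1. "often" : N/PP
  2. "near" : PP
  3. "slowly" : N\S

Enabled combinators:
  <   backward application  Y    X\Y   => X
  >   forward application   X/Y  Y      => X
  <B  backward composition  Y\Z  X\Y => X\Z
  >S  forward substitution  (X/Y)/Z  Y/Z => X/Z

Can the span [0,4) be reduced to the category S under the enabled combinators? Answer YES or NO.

NO

(NP/(N\S))/N N/PP PP N\S
CKY chart[0,4] = {NP}; S ∉ chart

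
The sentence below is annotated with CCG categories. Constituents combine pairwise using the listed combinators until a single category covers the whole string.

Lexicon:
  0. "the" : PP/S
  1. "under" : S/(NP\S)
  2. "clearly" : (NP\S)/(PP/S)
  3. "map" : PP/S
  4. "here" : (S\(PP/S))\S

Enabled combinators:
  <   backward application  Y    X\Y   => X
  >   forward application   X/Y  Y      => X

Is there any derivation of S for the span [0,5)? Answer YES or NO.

YES

[0,5] S   <
  [0,1] "the" : PP/S
  [1,5] S\(PP/S)   <
    [1,4] S   >
      [1,2] "under" : S/(NP\S)
      [2,4] NP\S   >
        [2,3] "clearly" : (NP\S)/(PP/S)
        [3,4] "map" : PP/S
    [4,5] "here" : (S\(PP/S))\S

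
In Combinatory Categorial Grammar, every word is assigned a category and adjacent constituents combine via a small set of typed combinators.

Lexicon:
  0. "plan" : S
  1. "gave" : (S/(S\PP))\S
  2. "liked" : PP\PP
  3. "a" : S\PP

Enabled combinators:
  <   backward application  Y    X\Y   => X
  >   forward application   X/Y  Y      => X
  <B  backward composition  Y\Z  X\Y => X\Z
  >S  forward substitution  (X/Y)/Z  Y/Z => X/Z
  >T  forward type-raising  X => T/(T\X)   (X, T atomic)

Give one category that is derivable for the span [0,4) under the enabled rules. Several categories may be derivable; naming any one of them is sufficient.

S

[0,4] S   >
  [0,2] S/(S\PP)   <
    [0,1] "plan" : S
    [1,2] "gave" : (S/(S\PP))\S
  [2,4] S\PP   <B
    [2,3] "liked" : PP\PP
    [3,4] "a" : S\PP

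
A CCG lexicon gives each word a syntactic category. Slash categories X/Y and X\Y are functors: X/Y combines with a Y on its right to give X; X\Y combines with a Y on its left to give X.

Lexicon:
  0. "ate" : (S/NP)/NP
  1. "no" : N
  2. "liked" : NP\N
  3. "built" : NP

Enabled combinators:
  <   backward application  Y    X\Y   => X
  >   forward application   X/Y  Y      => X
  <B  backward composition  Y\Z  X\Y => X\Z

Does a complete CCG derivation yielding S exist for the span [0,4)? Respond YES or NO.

[0,4] S   >
  [0,3] S/NP   >
    [0,1] "ate" : (S/NP)/NP
    [1,3] NP   <
      [1,2] "no" : N
      [2,3] "liked" : NP\N
  [3,4] "built" : NP

YES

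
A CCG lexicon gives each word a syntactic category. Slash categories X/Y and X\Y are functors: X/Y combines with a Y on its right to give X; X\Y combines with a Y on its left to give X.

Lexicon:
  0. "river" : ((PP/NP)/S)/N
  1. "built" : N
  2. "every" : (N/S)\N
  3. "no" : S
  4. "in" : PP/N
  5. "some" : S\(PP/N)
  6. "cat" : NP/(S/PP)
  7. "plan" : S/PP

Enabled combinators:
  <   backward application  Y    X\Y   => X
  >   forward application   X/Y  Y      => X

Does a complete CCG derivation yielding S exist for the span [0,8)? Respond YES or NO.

NO

((PP/NP)/S)/N N (N/S)\N S PP/N S\(PP/N) NP/(S/PP) S/PP
CKY chart[0,8] = {PP}; S ∉ chart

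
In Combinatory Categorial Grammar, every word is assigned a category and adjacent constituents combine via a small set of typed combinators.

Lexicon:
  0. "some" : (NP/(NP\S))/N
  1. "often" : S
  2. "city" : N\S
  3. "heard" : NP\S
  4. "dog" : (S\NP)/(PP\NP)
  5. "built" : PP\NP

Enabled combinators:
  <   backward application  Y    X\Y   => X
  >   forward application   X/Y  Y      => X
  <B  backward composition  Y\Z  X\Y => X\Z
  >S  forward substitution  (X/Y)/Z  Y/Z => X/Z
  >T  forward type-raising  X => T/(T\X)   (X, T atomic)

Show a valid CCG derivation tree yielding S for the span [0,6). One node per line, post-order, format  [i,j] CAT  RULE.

[0,1] (NP/(NP\S))/N  lex  "some"
[1,2] S  lex  "often"
[1,2] N/(N\S)  >T
[2,3] N\S  lex  "city"
[1,3] N  >  k=2
[0,3] NP/(NP\S)  >  k=1
[3,4] NP\S  lex  "heard"
[0,4] NP  >  k=3
[4,5] (S\NP)/(PP\NP)  lex  "dog"
[5,6] PP\NP  lex  "built"
[4,6] S\NP  >  k=5
[0,6] S  <  k=4

[0,6] S   <
  [0,4] NP   >
    [0,3] NP/(NP\S)   >
      [0,1] "some" : (NP/(NP\S))/N
      [1,3] N   >
        [1,2] N/(N\S)   >T
          [1,2] "often" : S
        [2,3] "city" : N\S
    [3,4] "heard" : NP\S
  [4,6] S\NP   >
    [4,5] "dog" : (S\NP)/(PP\NP)
    [5,6] "built" : PP\NP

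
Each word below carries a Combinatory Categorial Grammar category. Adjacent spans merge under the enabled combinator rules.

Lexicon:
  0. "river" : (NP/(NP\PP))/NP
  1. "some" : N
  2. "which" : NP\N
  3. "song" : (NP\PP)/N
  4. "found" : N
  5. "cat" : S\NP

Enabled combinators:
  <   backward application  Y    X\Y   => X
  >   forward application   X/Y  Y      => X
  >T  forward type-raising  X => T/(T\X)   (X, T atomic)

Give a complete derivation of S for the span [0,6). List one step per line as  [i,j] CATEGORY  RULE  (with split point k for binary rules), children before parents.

[0,6] S   <
  [0,5] NP   >
    [0,3] NP/(NP\PP)   >
      [0,1] "river" : (NP/(NP\PP))/NP
      [1,3] NP   <
        [1,2] "some" : N
        [2,3] "which" : NP\N
    [3,5] NP\PP   >
      [3,4] "song" : (NP\PP)/N
      [4,5] "found" : N
  [5,6] "cat" : S\NP

[0,1] (NP/(NP\PP))/NP  lex  "river"
[1,2] N  lex  "some"
[2,3] NP\N  lex  "which"
[1,3] NP  <  k=2
[0,3] NP/(NP\PP)  >  k=1
[3,4] (NP\PP)/N  lex  "song"
[4,5] N  lex  "found"
[3,5] NP\PP  >  k=4
[0,5] NP  >  k=3
[5,6] S\NP  lex  "cat"
[0,6] S  <  k=5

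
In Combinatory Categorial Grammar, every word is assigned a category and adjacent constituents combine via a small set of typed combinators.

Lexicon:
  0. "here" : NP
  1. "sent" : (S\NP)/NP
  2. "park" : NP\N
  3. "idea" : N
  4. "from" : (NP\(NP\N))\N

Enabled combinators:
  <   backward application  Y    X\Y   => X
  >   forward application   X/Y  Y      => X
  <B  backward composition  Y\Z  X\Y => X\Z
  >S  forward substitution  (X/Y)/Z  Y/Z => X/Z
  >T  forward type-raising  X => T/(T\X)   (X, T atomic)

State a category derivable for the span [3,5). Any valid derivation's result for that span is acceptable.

[0,5] S   <
  [0,1] "here" : NP
  [1,5] S\NP   >
    [1,2] "sent" : (S\NP)/NP
    [2,5] NP   <
      [2,3] "park" : NP\N
      [3,5] NP\(NP\N)   <
        [3,4] "idea" : N
        [4,5] "from" : (NP\(NP\N))\N

NP\(NP\N)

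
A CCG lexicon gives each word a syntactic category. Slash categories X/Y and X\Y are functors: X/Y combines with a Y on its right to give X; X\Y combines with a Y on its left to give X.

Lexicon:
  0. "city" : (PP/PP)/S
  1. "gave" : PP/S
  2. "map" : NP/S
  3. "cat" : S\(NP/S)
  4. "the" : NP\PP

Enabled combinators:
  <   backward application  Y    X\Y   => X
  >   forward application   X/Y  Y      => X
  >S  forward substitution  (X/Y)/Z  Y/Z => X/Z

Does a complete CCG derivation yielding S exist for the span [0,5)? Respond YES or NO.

NO

(PP/PP)/S PP/S NP/S S\(NP/S) NP\PP
CKY chart[0,5] = {NP}; S ∉ chart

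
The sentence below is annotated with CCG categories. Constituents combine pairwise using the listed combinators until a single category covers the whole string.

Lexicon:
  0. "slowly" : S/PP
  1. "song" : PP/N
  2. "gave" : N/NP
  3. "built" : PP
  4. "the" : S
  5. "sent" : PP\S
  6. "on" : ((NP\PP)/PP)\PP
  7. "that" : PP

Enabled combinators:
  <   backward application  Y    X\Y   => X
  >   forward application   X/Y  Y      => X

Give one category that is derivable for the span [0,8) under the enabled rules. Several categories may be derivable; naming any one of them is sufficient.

[0,8] S   >
  [0,1] "slowly" : S/PP
  [1,8] PP   >
    [1,2] "song" : PP/N
    [2,8] N   >
      [2,3] "gave" : N/NP
      [3,8] NP   <
        [3,4] "built" : PP
        [4,8] NP\PP   >
          [4,7] (NP\PP)/PP   <
            [4,6] PP   <
              [4,5] "the" : S
              [5,6] "sent" : PP\S
            [6,7] "on" : ((NP\PP)/PP)\PP
          [7,8] "that" : PP

S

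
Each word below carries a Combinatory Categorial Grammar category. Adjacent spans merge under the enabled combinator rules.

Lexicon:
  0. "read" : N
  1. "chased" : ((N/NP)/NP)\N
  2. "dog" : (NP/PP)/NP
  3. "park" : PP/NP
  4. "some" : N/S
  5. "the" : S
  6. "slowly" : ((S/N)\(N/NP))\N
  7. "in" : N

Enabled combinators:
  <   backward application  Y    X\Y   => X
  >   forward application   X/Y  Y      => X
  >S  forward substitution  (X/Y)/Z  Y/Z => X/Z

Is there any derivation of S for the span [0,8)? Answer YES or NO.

[0,8] S   >
  [0,7] S/N   <
    [0,4] N/NP   >S
      [0,2] (N/NP)/NP   <
        [0,1] "read" : N
        [1,2] "chased" : ((N/NP)/NP)\N
      [2,4] NP/NP   >S
        [2,3] "dog" : (NP/PP)/NP
        [3,4] "park" : PP/NP
    [4,7] (S/N)\(N/NP)   <
      [4,6] N   >
        [4,5] "some" : N/S
        [5,6] "the" : S
      [6,7] "slowly" : ((S/N)\(N/NP))\N
  [7,8] "in" : N

YES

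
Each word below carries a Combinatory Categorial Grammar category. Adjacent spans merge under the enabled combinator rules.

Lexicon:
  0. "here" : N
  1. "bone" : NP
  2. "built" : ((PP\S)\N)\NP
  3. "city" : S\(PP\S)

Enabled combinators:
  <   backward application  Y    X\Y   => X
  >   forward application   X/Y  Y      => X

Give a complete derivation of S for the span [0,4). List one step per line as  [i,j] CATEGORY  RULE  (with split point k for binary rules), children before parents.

[0,1] N  lex  "here"
[1,2] NP  lex  "bone"
[2,3] ((PP\S)\N)\NP  lex  "built"
[1,3] (PP\S)\N  <  k=2
[0,3] PP\S  <  k=1
[3,4] S\(PP\S)  lex  "city"
[0,4] S  <  k=3

[0,4] S   <
  [0,3] PP\S   <
    [0,1] "here" : N
    [1,3] (PP\S)\N   <
      [1,2] "bone" : NP
      [2,3] "built" : ((PP\S)\N)\NP
  [3,4] "city" : S\(PP\S)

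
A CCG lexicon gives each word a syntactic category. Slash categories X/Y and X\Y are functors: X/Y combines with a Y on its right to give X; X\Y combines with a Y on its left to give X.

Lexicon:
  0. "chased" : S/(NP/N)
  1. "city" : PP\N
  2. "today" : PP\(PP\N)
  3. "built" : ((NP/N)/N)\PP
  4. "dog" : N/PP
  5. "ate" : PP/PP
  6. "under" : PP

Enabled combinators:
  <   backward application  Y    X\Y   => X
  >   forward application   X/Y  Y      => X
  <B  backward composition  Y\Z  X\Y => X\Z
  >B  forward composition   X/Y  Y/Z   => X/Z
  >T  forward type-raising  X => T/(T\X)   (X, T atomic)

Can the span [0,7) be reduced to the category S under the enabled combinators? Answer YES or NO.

YES

[0,7] S   >
  [0,4] S/N   >B
    [0,1] "chased" : S/(NP/N)
    [1,4] (NP/N)/N   <
      [1,3] PP   <
        [1,2] "city" : PP\N
        [2,3] "today" : PP\(PP\N)
      [3,4] "built" : ((NP/N)/N)\PP
  [4,7] N   >
    [4,6] N/PP   >B
      [4,5] "dog" : N/PP
      [5,6] "ate" : PP/PP
    [6,7] "under" : PP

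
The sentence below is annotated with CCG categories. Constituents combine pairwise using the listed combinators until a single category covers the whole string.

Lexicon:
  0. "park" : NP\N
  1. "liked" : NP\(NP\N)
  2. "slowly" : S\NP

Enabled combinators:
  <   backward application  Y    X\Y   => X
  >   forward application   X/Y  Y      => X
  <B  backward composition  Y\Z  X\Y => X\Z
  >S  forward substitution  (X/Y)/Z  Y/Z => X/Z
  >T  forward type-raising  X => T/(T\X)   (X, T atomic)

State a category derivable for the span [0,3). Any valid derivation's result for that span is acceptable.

[0,3] S   <
  [0,2] NP   <
    [0,1] "park" : NP\N
    [1,2] "liked" : NP\(NP\N)
  [2,3] "slowly" : S\NP

S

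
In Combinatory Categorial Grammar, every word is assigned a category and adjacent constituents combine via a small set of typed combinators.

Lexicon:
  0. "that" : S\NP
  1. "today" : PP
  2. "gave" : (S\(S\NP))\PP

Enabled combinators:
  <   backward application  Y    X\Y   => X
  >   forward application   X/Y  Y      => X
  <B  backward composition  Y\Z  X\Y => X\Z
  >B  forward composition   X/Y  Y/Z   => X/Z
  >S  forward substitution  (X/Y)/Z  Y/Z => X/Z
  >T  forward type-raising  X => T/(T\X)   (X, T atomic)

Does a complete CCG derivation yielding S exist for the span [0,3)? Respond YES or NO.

[0,3] S   <
  [0,1] "that" : S\NP
  [1,3] S\(S\NP)   <
    [1,2] "today" : PP
    [2,3] "gave" : (S\(S\NP))\PP

YES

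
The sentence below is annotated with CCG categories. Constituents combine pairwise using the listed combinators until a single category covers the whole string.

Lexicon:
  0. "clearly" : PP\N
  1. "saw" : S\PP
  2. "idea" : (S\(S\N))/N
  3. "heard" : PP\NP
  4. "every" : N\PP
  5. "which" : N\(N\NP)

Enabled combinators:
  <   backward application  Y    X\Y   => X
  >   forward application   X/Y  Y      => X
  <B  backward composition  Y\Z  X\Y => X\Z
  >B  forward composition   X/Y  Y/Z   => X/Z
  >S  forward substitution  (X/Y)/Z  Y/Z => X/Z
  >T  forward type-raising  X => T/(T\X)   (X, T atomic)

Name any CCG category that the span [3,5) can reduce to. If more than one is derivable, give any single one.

N\NP

[0,6] S   <
  [0,2] S\N   <B
    [0,1] "clearly" : PP\N
    [1,2] "saw" : S\PP
  [2,6] S\(S\N)   >
    [2,3] "idea" : (S\(S\N))/N
    [3,6] N   <
      [3,5] N\NP   <B
        [3,4] "heard" : PP\NP
        [4,5] "every" : N\PP
      [5,6] "which" : N\(N\NP)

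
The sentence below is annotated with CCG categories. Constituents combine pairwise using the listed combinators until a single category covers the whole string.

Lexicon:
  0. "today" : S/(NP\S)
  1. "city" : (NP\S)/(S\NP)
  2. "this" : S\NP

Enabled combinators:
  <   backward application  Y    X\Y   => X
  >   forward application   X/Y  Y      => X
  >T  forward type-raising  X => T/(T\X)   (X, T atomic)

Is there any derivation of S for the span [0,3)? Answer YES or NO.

[0,3] S   >
  [0,1] "today" : S/(NP\S)
  [1,3] NP\S   >
    [1,2] "city" : (NP\S)/(S\NP)
    [2,3] "this" : S\NP

YES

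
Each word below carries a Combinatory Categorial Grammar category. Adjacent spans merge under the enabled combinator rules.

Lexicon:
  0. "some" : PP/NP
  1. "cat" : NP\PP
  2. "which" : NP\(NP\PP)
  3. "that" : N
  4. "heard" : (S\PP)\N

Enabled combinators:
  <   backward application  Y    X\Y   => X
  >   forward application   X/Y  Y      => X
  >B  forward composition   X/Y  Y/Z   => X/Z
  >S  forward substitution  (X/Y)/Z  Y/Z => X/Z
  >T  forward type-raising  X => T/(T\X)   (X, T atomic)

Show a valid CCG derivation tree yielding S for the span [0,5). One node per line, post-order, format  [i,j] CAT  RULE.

[0,1] PP/NP  lex  "some"
[1,2] NP\PP  lex  "cat"
[2,3] NP\(NP\PP)  lex  "which"
[1,3] NP  <  k=2
[0,3] PP  >  k=1
[3,4] N  lex  "that"
[4,5] (S\PP)\N  lex  "heard"
[3,5] S\PP  <  k=4
[0,5] S  <  k=3

[0,5] S   <
  [0,3] PP   >
    [0,1] "some" : PP/NP
    [1,3] NP   <
      [1,2] "cat" : NP\PP
      [2,3] "which" : NP\(NP\PP)
  [3,5] S\PP   <
    [3,4] "that" : N
    [4,5] "heard" : (S\PP)\N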